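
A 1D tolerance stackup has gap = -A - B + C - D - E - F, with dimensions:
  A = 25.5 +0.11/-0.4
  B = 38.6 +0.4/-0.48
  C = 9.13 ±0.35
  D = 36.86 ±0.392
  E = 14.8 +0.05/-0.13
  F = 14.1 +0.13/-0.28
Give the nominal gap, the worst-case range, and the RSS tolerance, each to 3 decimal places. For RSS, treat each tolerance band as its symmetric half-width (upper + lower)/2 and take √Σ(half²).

Stack each dimension's contribution:
  -A: nom -25.500 → Σnom=-25.500; wc +0.400/-0.110 → slack +0.400/-0.110; half-tol=0.255, Σhalf²=0.065025
  -B: nom -38.600 → Σnom=-64.100; wc +0.480/-0.400 → slack +0.880/-0.510; half-tol=0.440, Σhalf²=0.258625
  +C: nom +9.130 → Σnom=-54.970; wc +0.350/-0.350 → slack +1.230/-0.860; half-tol=0.350, Σhalf²=0.381125
  -D: nom -36.860 → Σnom=-91.830; wc +0.392/-0.392 → slack +1.622/-1.252; half-tol=0.392, Σhalf²=0.534789
  -E: nom -14.800 → Σnom=-106.630; wc +0.130/-0.050 → slack +1.752/-1.302; half-tol=0.090, Σhalf²=0.542889
  -F: nom -14.100 → Σnom=-120.730; wc +0.280/-0.130 → slack +2.032/-1.432; half-tol=0.205, Σhalf²=0.584914
Nominal = -120.730. Worst-case = [-120.730 - 1.432, -120.730 + 2.032] = [-122.162, -118.698]. RSS = √0.584914 = 0.765.

nominal=-120.730 wc=[-122.162,-118.698] rss=0.765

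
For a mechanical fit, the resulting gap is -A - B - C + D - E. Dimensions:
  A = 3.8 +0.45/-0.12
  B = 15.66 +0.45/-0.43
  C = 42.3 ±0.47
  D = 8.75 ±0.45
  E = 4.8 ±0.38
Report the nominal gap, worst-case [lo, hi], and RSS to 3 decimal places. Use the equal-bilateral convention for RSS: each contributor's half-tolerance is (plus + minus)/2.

nominal=-57.810 wc=[-60.010,-55.960] rss=0.918

Stack each dimension's contribution:
  -A: nom -3.800 → Σnom=-3.800; wc +0.120/-0.450 → slack +0.120/-0.450; half-tol=0.285, Σhalf²=0.081225
  -B: nom -15.660 → Σnom=-19.460; wc +0.430/-0.450 → slack +0.550/-0.900; half-tol=0.440, Σhalf²=0.274825
  -C: nom -42.300 → Σnom=-61.760; wc +0.470/-0.470 → slack +1.020/-1.370; half-tol=0.470, Σhalf²=0.495725
  +D: nom +8.750 → Σnom=-53.010; wc +0.450/-0.450 → slack +1.470/-1.820; half-tol=0.450, Σhalf²=0.698225
  -E: nom -4.800 → Σnom=-57.810; wc +0.380/-0.380 → slack +1.850/-2.200; half-tol=0.380, Σhalf²=0.842625
Nominal = -57.810. Worst-case = [-57.810 - 2.200, -57.810 + 1.850] = [-60.010, -55.960]. RSS = √0.842625 = 0.918.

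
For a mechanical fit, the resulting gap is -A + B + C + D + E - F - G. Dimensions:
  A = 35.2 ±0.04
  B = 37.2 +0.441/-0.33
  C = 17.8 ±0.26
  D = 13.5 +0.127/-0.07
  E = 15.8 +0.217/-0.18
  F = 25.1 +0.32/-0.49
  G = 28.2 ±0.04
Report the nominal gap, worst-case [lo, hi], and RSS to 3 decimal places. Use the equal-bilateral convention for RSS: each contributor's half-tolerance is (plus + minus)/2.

Stack each dimension's contribution:
  -A: nom -35.200 → Σnom=-35.200; wc +0.040/-0.040 → slack +0.040/-0.040; half-tol=0.040, Σhalf²=0.001600
  +B: nom +37.200 → Σnom=2.000; wc +0.441/-0.330 → slack +0.481/-0.370; half-tol=0.386, Σhalf²=0.150210
  +C: nom +17.800 → Σnom=19.800; wc +0.260/-0.260 → slack +0.741/-0.630; half-tol=0.260, Σhalf²=0.217810
  +D: nom +13.500 → Σnom=33.300; wc +0.127/-0.070 → slack +0.868/-0.700; half-tol=0.099, Σhalf²=0.227512
  +E: nom +15.800 → Σnom=49.100; wc +0.217/-0.180 → slack +1.085/-0.880; half-tol=0.199, Σhalf²=0.266915
  -F: nom -25.100 → Σnom=24.000; wc +0.490/-0.320 → slack +1.575/-1.200; half-tol=0.405, Σhalf²=0.430940
  -G: nom -28.200 → Σnom=-4.200; wc +0.040/-0.040 → slack +1.615/-1.240; half-tol=0.040, Σhalf²=0.432540
Nominal = -4.200. Worst-case = [-4.200 - 1.240, -4.200 + 1.615] = [-5.440, -2.585]. RSS = √0.432540 = 0.658.

nominal=-4.200 wc=[-5.440,-2.585] rss=0.658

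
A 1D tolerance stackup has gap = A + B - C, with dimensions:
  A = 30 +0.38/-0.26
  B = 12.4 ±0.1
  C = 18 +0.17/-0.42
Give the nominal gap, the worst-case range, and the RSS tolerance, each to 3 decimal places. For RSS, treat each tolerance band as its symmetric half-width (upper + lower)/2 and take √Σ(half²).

Stack each dimension's contribution:
  +A: nom +30.000 → Σnom=30.000; wc +0.380/-0.260 → slack +0.380/-0.260; half-tol=0.320, Σhalf²=0.102400
  +B: nom +12.400 → Σnom=42.400; wc +0.100/-0.100 → slack +0.480/-0.360; half-tol=0.100, Σhalf²=0.112400
  -C: nom -18.000 → Σnom=24.400; wc +0.420/-0.170 → slack +0.900/-0.530; half-tol=0.295, Σhalf²=0.199425
Nominal = 24.400. Worst-case = [24.400 - 0.530, 24.400 + 0.900] = [23.870, 25.300]. RSS = √0.199425 = 0.447.

nominal=24.400 wc=[23.870,25.300] rss=0.447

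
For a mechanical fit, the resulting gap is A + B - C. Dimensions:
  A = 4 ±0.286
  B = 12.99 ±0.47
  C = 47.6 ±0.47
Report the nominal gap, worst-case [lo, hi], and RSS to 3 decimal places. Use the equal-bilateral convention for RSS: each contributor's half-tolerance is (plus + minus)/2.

nominal=-30.610 wc=[-31.836,-29.384] rss=0.724

Stack each dimension's contribution:
  +A: nom +4.000 → Σnom=4.000; wc +0.286/-0.286 → slack +0.286/-0.286; half-tol=0.286, Σhalf²=0.081796
  +B: nom +12.990 → Σnom=16.990; wc +0.470/-0.470 → slack +0.756/-0.756; half-tol=0.470, Σhalf²=0.302696
  -C: nom -47.600 → Σnom=-30.610; wc +0.470/-0.470 → slack +1.226/-1.226; half-tol=0.470, Σhalf²=0.523596
Nominal = -30.610. Worst-case = [-30.610 - 1.226, -30.610 + 1.226] = [-31.836, -29.384]. RSS = √0.523596 = 0.724.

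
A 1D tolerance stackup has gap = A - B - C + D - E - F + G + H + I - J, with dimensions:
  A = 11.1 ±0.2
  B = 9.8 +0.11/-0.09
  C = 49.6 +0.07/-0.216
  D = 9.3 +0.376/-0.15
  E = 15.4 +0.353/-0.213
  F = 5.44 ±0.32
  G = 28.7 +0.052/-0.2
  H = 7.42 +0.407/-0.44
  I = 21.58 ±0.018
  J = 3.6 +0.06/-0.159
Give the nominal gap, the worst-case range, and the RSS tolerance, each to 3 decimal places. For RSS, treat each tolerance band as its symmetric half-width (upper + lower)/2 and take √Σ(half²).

Stack each dimension's contribution:
  +A: nom +11.100 → Σnom=11.100; wc +0.200/-0.200 → slack +0.200/-0.200; half-tol=0.200, Σhalf²=0.040000
  -B: nom -9.800 → Σnom=1.300; wc +0.090/-0.110 → slack +0.290/-0.310; half-tol=0.100, Σhalf²=0.050000
  -C: nom -49.600 → Σnom=-48.300; wc +0.216/-0.070 → slack +0.506/-0.380; half-tol=0.143, Σhalf²=0.070449
  +D: nom +9.300 → Σnom=-39.000; wc +0.376/-0.150 → slack +0.882/-0.530; half-tol=0.263, Σhalf²=0.139618
  -E: nom -15.400 → Σnom=-54.400; wc +0.213/-0.353 → slack +1.095/-0.883; half-tol=0.283, Σhalf²=0.219707
  -F: nom -5.440 → Σnom=-59.840; wc +0.320/-0.320 → slack +1.415/-1.203; half-tol=0.320, Σhalf²=0.322107
  +G: nom +28.700 → Σnom=-31.140; wc +0.052/-0.200 → slack +1.467/-1.403; half-tol=0.126, Σhalf²=0.337983
  +H: nom +7.420 → Σnom=-23.720; wc +0.407/-0.440 → slack +1.874/-1.843; half-tol=0.423, Σhalf²=0.517335
  +I: nom +21.580 → Σnom=-2.140; wc +0.018/-0.018 → slack +1.892/-1.861; half-tol=0.018, Σhalf²=0.517659
  -J: nom -3.600 → Σnom=-5.740; wc +0.159/-0.060 → slack +2.051/-1.921; half-tol=0.110, Σhalf²=0.529649
Nominal = -5.740. Worst-case = [-5.740 - 1.921, -5.740 + 2.051] = [-7.661, -3.689]. RSS = √0.529649 = 0.728.

nominal=-5.740 wc=[-7.661,-3.689] rss=0.728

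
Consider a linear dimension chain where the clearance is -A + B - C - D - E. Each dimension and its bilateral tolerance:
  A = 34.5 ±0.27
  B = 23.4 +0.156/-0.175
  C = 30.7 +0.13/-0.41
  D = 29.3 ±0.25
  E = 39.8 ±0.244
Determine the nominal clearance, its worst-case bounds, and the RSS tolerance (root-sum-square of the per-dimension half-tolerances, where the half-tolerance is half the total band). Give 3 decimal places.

nominal=-110.900 wc=[-111.969,-109.570] rss=0.543

Stack each dimension's contribution:
  -A: nom -34.500 → Σnom=-34.500; wc +0.270/-0.270 → slack +0.270/-0.270; half-tol=0.270, Σhalf²=0.072900
  +B: nom +23.400 → Σnom=-11.100; wc +0.156/-0.175 → slack +0.426/-0.445; half-tol=0.165, Σhalf²=0.100290
  -C: nom -30.700 → Σnom=-41.800; wc +0.410/-0.130 → slack +0.836/-0.575; half-tol=0.270, Σhalf²=0.173190
  -D: nom -29.300 → Σnom=-71.100; wc +0.250/-0.250 → slack +1.086/-0.825; half-tol=0.250, Σhalf²=0.235690
  -E: nom -39.800 → Σnom=-110.900; wc +0.244/-0.244 → slack +1.330/-1.069; half-tol=0.244, Σhalf²=0.295226
Nominal = -110.900. Worst-case = [-110.900 - 1.069, -110.900 + 1.330] = [-111.969, -109.570]. RSS = √0.295226 = 0.543.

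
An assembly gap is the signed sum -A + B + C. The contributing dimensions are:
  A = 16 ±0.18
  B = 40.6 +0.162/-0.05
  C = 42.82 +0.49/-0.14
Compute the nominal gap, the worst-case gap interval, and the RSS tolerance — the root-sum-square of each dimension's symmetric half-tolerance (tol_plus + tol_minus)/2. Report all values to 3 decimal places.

Stack each dimension's contribution:
  -A: nom -16.000 → Σnom=-16.000; wc +0.180/-0.180 → slack +0.180/-0.180; half-tol=0.180, Σhalf²=0.032400
  +B: nom +40.600 → Σnom=24.600; wc +0.162/-0.050 → slack +0.342/-0.230; half-tol=0.106, Σhalf²=0.043636
  +C: nom +42.820 → Σnom=67.420; wc +0.490/-0.140 → slack +0.832/-0.370; half-tol=0.315, Σhalf²=0.142861
Nominal = 67.420. Worst-case = [67.420 - 0.370, 67.420 + 0.832] = [67.050, 68.252]. RSS = √0.142861 = 0.378.

nominal=67.420 wc=[67.050,68.252] rss=0.378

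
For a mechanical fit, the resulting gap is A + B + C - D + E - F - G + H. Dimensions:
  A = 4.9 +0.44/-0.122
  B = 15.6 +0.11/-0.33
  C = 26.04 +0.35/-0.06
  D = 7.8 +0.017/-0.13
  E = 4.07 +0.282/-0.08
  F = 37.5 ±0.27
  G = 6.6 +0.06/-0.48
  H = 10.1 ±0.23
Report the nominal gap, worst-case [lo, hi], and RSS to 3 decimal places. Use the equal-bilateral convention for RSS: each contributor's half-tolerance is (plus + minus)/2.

Stack each dimension's contribution:
  +A: nom +4.900 → Σnom=4.900; wc +0.440/-0.122 → slack +0.440/-0.122; half-tol=0.281, Σhalf²=0.078961
  +B: nom +15.600 → Σnom=20.500; wc +0.110/-0.330 → slack +0.550/-0.452; half-tol=0.220, Σhalf²=0.127361
  +C: nom +26.040 → Σnom=46.540; wc +0.350/-0.060 → slack +0.900/-0.512; half-tol=0.205, Σhalf²=0.169386
  -D: nom -7.800 → Σnom=38.740; wc +0.130/-0.017 → slack +1.030/-0.529; half-tol=0.074, Σhalf²=0.174788
  +E: nom +4.070 → Σnom=42.810; wc +0.282/-0.080 → slack +1.312/-0.609; half-tol=0.181, Σhalf²=0.207549
  -F: nom -37.500 → Σnom=5.310; wc +0.270/-0.270 → slack +1.582/-0.879; half-tol=0.270, Σhalf²=0.280449
  -G: nom -6.600 → Σnom=-1.290; wc +0.480/-0.060 → slack +2.062/-0.939; half-tol=0.270, Σhalf²=0.353349
  +H: nom +10.100 → Σnom=8.810; wc +0.230/-0.230 → slack +2.292/-1.169; half-tol=0.230, Σhalf²=0.406249
Nominal = 8.810. Worst-case = [8.810 - 1.169, 8.810 + 2.292] = [7.641, 11.102]. RSS = √0.406249 = 0.637.

nominal=8.810 wc=[7.641,11.102] rss=0.637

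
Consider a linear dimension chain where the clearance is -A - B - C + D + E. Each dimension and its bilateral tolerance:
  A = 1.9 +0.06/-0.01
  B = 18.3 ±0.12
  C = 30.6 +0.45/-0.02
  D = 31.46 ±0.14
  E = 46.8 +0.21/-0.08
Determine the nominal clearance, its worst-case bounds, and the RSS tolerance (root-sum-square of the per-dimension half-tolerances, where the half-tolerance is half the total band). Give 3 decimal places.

nominal=27.460 wc=[26.610,27.960] rss=0.334

Stack each dimension's contribution:
  -A: nom -1.900 → Σnom=-1.900; wc +0.010/-0.060 → slack +0.010/-0.060; half-tol=0.035, Σhalf²=0.001225
  -B: nom -18.300 → Σnom=-20.200; wc +0.120/-0.120 → slack +0.130/-0.180; half-tol=0.120, Σhalf²=0.015625
  -C: nom -30.600 → Σnom=-50.800; wc +0.020/-0.450 → slack +0.150/-0.630; half-tol=0.235, Σhalf²=0.070850
  +D: nom +31.460 → Σnom=-19.340; wc +0.140/-0.140 → slack +0.290/-0.770; half-tol=0.140, Σhalf²=0.090450
  +E: nom +46.800 → Σnom=27.460; wc +0.210/-0.080 → slack +0.500/-0.850; half-tol=0.145, Σhalf²=0.111475
Nominal = 27.460. Worst-case = [27.460 - 0.850, 27.460 + 0.500] = [26.610, 27.960]. RSS = √0.111475 = 0.334.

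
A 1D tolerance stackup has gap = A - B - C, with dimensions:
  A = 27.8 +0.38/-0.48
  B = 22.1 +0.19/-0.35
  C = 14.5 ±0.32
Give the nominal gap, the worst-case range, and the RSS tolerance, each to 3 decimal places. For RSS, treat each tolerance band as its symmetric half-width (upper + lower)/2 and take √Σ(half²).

Stack each dimension's contribution:
  +A: nom +27.800 → Σnom=27.800; wc +0.380/-0.480 → slack +0.380/-0.480; half-tol=0.430, Σhalf²=0.184900
  -B: nom -22.100 → Σnom=5.700; wc +0.350/-0.190 → slack +0.730/-0.670; half-tol=0.270, Σhalf²=0.257800
  -C: nom -14.500 → Σnom=-8.800; wc +0.320/-0.320 → slack +1.050/-0.990; half-tol=0.320, Σhalf²=0.360200
Nominal = -8.800. Worst-case = [-8.800 - 0.990, -8.800 + 1.050] = [-9.790, -7.750]. RSS = √0.360200 = 0.600.

nominal=-8.800 wc=[-9.790,-7.750] rss=0.600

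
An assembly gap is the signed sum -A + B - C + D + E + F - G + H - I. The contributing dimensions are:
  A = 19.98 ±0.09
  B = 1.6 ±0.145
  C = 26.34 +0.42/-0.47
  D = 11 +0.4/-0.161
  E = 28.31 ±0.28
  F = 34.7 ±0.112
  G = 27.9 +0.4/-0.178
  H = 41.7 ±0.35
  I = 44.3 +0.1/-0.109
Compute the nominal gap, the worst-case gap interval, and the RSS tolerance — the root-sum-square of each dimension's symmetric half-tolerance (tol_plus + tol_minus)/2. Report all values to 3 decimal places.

Stack each dimension's contribution:
  -A: nom -19.980 → Σnom=-19.980; wc +0.090/-0.090 → slack +0.090/-0.090; half-tol=0.090, Σhalf²=0.008100
  +B: nom +1.600 → Σnom=-18.380; wc +0.145/-0.145 → slack +0.235/-0.235; half-tol=0.145, Σhalf²=0.029125
  -C: nom -26.340 → Σnom=-44.720; wc +0.470/-0.420 → slack +0.705/-0.655; half-tol=0.445, Σhalf²=0.227150
  +D: nom +11.000 → Σnom=-33.720; wc +0.400/-0.161 → slack +1.105/-0.816; half-tol=0.281, Σhalf²=0.305830
  +E: nom +28.310 → Σnom=-5.410; wc +0.280/-0.280 → slack +1.385/-1.096; half-tol=0.280, Σhalf²=0.384230
  +F: nom +34.700 → Σnom=29.290; wc +0.112/-0.112 → slack +1.497/-1.208; half-tol=0.112, Σhalf²=0.396774
  -G: nom -27.900 → Σnom=1.390; wc +0.178/-0.400 → slack +1.675/-1.608; half-tol=0.289, Σhalf²=0.480295
  +H: nom +41.700 → Σnom=43.090; wc +0.350/-0.350 → slack +2.025/-1.958; half-tol=0.350, Σhalf²=0.602795
  -I: nom -44.300 → Σnom=-1.210; wc +0.109/-0.100 → slack +2.134/-2.058; half-tol=0.105, Σhalf²=0.613715
Nominal = -1.210. Worst-case = [-1.210 - 2.058, -1.210 + 2.134] = [-3.268, 0.924]. RSS = √0.613715 = 0.783.

nominal=-1.210 wc=[-3.268,0.924] rss=0.783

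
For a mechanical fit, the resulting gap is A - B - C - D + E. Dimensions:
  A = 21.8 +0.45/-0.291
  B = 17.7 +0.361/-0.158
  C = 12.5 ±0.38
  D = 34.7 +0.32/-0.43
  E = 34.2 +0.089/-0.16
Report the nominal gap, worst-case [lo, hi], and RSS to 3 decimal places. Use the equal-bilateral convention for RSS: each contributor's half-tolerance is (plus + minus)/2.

nominal=-8.900 wc=[-10.412,-7.393] rss=0.711

Stack each dimension's contribution:
  +A: nom +21.800 → Σnom=21.800; wc +0.450/-0.291 → slack +0.450/-0.291; half-tol=0.370, Σhalf²=0.137270
  -B: nom -17.700 → Σnom=4.100; wc +0.158/-0.361 → slack +0.608/-0.652; half-tol=0.260, Σhalf²=0.204611
  -C: nom -12.500 → Σnom=-8.400; wc +0.380/-0.380 → slack +0.988/-1.032; half-tol=0.380, Σhalf²=0.349011
  -D: nom -34.700 → Σnom=-43.100; wc +0.430/-0.320 → slack +1.418/-1.352; half-tol=0.375, Σhalf²=0.489636
  +E: nom +34.200 → Σnom=-8.900; wc +0.089/-0.160 → slack +1.507/-1.512; half-tol=0.124, Σhalf²=0.505136
Nominal = -8.900. Worst-case = [-8.900 - 1.512, -8.900 + 1.507] = [-10.412, -7.393]. RSS = √0.505136 = 0.711.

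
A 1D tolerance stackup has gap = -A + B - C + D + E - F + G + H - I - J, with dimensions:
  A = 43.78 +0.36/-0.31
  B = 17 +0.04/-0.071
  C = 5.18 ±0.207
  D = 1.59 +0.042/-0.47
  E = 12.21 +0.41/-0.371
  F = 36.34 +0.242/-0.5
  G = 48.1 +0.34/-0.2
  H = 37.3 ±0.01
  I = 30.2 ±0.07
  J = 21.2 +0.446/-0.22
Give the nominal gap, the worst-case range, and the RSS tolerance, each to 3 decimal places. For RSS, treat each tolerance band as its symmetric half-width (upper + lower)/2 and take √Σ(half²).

nominal=-20.500 wc=[-22.947,-18.351] rss=0.838

Stack each dimension's contribution:
  -A: nom -43.780 → Σnom=-43.780; wc +0.310/-0.360 → slack +0.310/-0.360; half-tol=0.335, Σhalf²=0.112225
  +B: nom +17.000 → Σnom=-26.780; wc +0.040/-0.071 → slack +0.350/-0.431; half-tol=0.055, Σhalf²=0.115305
  -C: nom -5.180 → Σnom=-31.960; wc +0.207/-0.207 → slack +0.557/-0.638; half-tol=0.207, Σhalf²=0.158154
  +D: nom +1.590 → Σnom=-30.370; wc +0.042/-0.470 → slack +0.599/-1.108; half-tol=0.256, Σhalf²=0.223690
  +E: nom +12.210 → Σnom=-18.160; wc +0.410/-0.371 → slack +1.009/-1.479; half-tol=0.390, Σhalf²=0.376180
  -F: nom -36.340 → Σnom=-54.500; wc +0.500/-0.242 → slack +1.509/-1.721; half-tol=0.371, Σhalf²=0.513821
  +G: nom +48.100 → Σnom=-6.400; wc +0.340/-0.200 → slack +1.849/-1.921; half-tol=0.270, Σhalf²=0.586721
  +H: nom +37.300 → Σnom=30.900; wc +0.010/-0.010 → slack +1.859/-1.931; half-tol=0.010, Σhalf²=0.586821
  -I: nom -30.200 → Σnom=0.700; wc +0.070/-0.070 → slack +1.929/-2.001; half-tol=0.070, Σhalf²=0.591721
  -J: nom -21.200 → Σnom=-20.500; wc +0.220/-0.446 → slack +2.149/-2.447; half-tol=0.333, Σhalf²=0.702610
Nominal = -20.500. Worst-case = [-20.500 - 2.447, -20.500 + 2.149] = [-22.947, -18.351]. RSS = √0.702610 = 0.838.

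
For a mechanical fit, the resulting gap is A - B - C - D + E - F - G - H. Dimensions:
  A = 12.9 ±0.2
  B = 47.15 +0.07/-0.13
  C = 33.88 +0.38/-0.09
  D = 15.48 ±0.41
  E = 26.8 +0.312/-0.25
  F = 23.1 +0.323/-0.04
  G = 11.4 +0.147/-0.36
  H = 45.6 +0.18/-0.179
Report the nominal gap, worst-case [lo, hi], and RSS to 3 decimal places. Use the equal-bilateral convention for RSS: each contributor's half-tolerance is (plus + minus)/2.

Stack each dimension's contribution:
  +A: nom +12.900 → Σnom=12.900; wc +0.200/-0.200 → slack +0.200/-0.200; half-tol=0.200, Σhalf²=0.040000
  -B: nom -47.150 → Σnom=-34.250; wc +0.130/-0.070 → slack +0.330/-0.270; half-tol=0.100, Σhalf²=0.050000
  -C: nom -33.880 → Σnom=-68.130; wc +0.090/-0.380 → slack +0.420/-0.650; half-tol=0.235, Σhalf²=0.105225
  -D: nom -15.480 → Σnom=-83.610; wc +0.410/-0.410 → slack +0.830/-1.060; half-tol=0.410, Σhalf²=0.273325
  +E: nom +26.800 → Σnom=-56.810; wc +0.312/-0.250 → slack +1.142/-1.310; half-tol=0.281, Σhalf²=0.352286
  -F: nom -23.100 → Σnom=-79.910; wc +0.040/-0.323 → slack +1.182/-1.633; half-tol=0.181, Σhalf²=0.385228
  -G: nom -11.400 → Σnom=-91.310; wc +0.360/-0.147 → slack +1.542/-1.780; half-tol=0.254, Σhalf²=0.449491
  -H: nom -45.600 → Σnom=-136.910; wc +0.179/-0.180 → slack +1.721/-1.960; half-tol=0.179, Σhalf²=0.481711
Nominal = -136.910. Worst-case = [-136.910 - 1.960, -136.910 + 1.721] = [-138.870, -135.189]. RSS = √0.481711 = 0.694.

nominal=-136.910 wc=[-138.870,-135.189] rss=0.694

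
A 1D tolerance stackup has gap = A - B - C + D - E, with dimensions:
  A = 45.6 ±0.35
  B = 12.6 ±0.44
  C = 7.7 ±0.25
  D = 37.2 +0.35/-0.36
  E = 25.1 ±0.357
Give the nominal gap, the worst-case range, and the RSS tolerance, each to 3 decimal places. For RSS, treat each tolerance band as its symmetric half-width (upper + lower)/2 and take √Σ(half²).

nominal=37.400 wc=[35.643,39.147] rss=0.795

Stack each dimension's contribution:
  +A: nom +45.600 → Σnom=45.600; wc +0.350/-0.350 → slack +0.350/-0.350; half-tol=0.350, Σhalf²=0.122500
  -B: nom -12.600 → Σnom=33.000; wc +0.440/-0.440 → slack +0.790/-0.790; half-tol=0.440, Σhalf²=0.316100
  -C: nom -7.700 → Σnom=25.300; wc +0.250/-0.250 → slack +1.040/-1.040; half-tol=0.250, Σhalf²=0.378600
  +D: nom +37.200 → Σnom=62.500; wc +0.350/-0.360 → slack +1.390/-1.400; half-tol=0.355, Σhalf²=0.504625
  -E: nom -25.100 → Σnom=37.400; wc +0.357/-0.357 → slack +1.747/-1.757; half-tol=0.357, Σhalf²=0.632074
Nominal = 37.400. Worst-case = [37.400 - 1.757, 37.400 + 1.747] = [35.643, 39.147]. RSS = √0.632074 = 0.795.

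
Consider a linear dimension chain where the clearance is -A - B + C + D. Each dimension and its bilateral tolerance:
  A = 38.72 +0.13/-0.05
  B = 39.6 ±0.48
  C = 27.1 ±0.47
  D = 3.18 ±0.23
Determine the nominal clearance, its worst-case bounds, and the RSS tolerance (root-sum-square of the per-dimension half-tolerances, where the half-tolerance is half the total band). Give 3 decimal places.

nominal=-48.040 wc=[-49.350,-46.810] rss=0.716

Stack each dimension's contribution:
  -A: nom -38.720 → Σnom=-38.720; wc +0.050/-0.130 → slack +0.050/-0.130; half-tol=0.090, Σhalf²=0.008100
  -B: nom -39.600 → Σnom=-78.320; wc +0.480/-0.480 → slack +0.530/-0.610; half-tol=0.480, Σhalf²=0.238500
  +C: nom +27.100 → Σnom=-51.220; wc +0.470/-0.470 → slack +1.000/-1.080; half-tol=0.470, Σhalf²=0.459400
  +D: nom +3.180 → Σnom=-48.040; wc +0.230/-0.230 → slack +1.230/-1.310; half-tol=0.230, Σhalf²=0.512300
Nominal = -48.040. Worst-case = [-48.040 - 1.310, -48.040 + 1.230] = [-49.350, -46.810]. RSS = √0.512300 = 0.716.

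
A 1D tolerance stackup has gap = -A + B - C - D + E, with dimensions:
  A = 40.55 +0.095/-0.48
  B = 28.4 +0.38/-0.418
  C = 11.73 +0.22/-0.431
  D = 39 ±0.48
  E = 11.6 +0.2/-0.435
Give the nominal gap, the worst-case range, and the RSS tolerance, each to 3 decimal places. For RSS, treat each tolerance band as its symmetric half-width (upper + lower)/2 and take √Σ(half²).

Stack each dimension's contribution:
  -A: nom -40.550 → Σnom=-40.550; wc +0.480/-0.095 → slack +0.480/-0.095; half-tol=0.287, Σhalf²=0.082656
  +B: nom +28.400 → Σnom=-12.150; wc +0.380/-0.418 → slack +0.860/-0.513; half-tol=0.399, Σhalf²=0.241857
  -C: nom -11.730 → Σnom=-23.880; wc +0.431/-0.220 → slack +1.291/-0.733; half-tol=0.326, Σhalf²=0.347807
  -D: nom -39.000 → Σnom=-62.880; wc +0.480/-0.480 → slack +1.771/-1.213; half-tol=0.480, Σhalf²=0.578207
  +E: nom +11.600 → Σnom=-51.280; wc +0.200/-0.435 → slack +1.971/-1.648; half-tol=0.318, Σhalf²=0.679014
Nominal = -51.280. Worst-case = [-51.280 - 1.648, -51.280 + 1.971] = [-52.928, -49.309]. RSS = √0.679014 = 0.824.

nominal=-51.280 wc=[-52.928,-49.309] rss=0.824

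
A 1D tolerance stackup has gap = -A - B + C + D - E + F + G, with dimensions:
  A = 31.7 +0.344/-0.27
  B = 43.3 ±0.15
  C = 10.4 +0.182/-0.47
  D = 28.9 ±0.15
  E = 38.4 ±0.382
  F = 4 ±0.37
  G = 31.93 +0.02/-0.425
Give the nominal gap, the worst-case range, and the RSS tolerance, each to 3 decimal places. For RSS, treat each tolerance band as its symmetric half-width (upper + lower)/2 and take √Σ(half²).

nominal=-38.170 wc=[-40.461,-36.646] rss=0.760

Stack each dimension's contribution:
  -A: nom -31.700 → Σnom=-31.700; wc +0.270/-0.344 → slack +0.270/-0.344; half-tol=0.307, Σhalf²=0.094249
  -B: nom -43.300 → Σnom=-75.000; wc +0.150/-0.150 → slack +0.420/-0.494; half-tol=0.150, Σhalf²=0.116749
  +C: nom +10.400 → Σnom=-64.600; wc +0.182/-0.470 → slack +0.602/-0.964; half-tol=0.326, Σhalf²=0.223025
  +D: nom +28.900 → Σnom=-35.700; wc +0.150/-0.150 → slack +0.752/-1.114; half-tol=0.150, Σhalf²=0.245525
  -E: nom -38.400 → Σnom=-74.100; wc +0.382/-0.382 → slack +1.134/-1.496; half-tol=0.382, Σhalf²=0.391449
  +F: nom +4.000 → Σnom=-70.100; wc +0.370/-0.370 → slack +1.504/-1.866; half-tol=0.370, Σhalf²=0.528349
  +G: nom +31.930 → Σnom=-38.170; wc +0.020/-0.425 → slack +1.524/-2.291; half-tol=0.223, Σhalf²=0.577855
Nominal = -38.170. Worst-case = [-38.170 - 2.291, -38.170 + 1.524] = [-40.461, -36.646]. RSS = √0.577855 = 0.760.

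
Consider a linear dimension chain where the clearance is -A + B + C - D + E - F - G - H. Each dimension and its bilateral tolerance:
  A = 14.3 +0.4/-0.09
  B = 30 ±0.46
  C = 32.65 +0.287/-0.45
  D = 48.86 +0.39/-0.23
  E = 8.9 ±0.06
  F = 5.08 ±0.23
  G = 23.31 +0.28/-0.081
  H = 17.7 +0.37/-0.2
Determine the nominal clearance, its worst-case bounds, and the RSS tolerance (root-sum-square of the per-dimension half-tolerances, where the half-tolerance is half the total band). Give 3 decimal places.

Stack each dimension's contribution:
  -A: nom -14.300 → Σnom=-14.300; wc +0.090/-0.400 → slack +0.090/-0.400; half-tol=0.245, Σhalf²=0.060025
  +B: nom +30.000 → Σnom=15.700; wc +0.460/-0.460 → slack +0.550/-0.860; half-tol=0.460, Σhalf²=0.271625
  +C: nom +32.650 → Σnom=48.350; wc +0.287/-0.450 → slack +0.837/-1.310; half-tol=0.368, Σhalf²=0.407417
  -D: nom -48.860 → Σnom=-0.510; wc +0.230/-0.390 → slack +1.067/-1.700; half-tol=0.310, Σhalf²=0.503517
  +E: nom +8.900 → Σnom=8.390; wc +0.060/-0.060 → slack +1.127/-1.760; half-tol=0.060, Σhalf²=0.507117
  -F: nom -5.080 → Σnom=3.310; wc +0.230/-0.230 → slack +1.357/-1.990; half-tol=0.230, Σhalf²=0.560017
  -G: nom -23.310 → Σnom=-20.000; wc +0.081/-0.280 → slack +1.438/-2.270; half-tol=0.181, Σhalf²=0.592597
  -H: nom -17.700 → Σnom=-37.700; wc +0.200/-0.370 → slack +1.638/-2.640; half-tol=0.285, Σhalf²=0.673822
Nominal = -37.700. Worst-case = [-37.700 - 2.640, -37.700 + 1.638] = [-40.340, -36.062]. RSS = √0.673822 = 0.821.

nominal=-37.700 wc=[-40.340,-36.062] rss=0.821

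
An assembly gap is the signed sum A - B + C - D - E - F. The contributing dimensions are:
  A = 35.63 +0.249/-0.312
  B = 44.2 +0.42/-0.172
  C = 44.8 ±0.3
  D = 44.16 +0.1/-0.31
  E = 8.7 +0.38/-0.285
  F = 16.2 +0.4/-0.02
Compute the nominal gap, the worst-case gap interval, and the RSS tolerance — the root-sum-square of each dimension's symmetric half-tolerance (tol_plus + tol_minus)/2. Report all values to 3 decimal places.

nominal=-32.830 wc=[-34.742,-31.494] rss=0.673

Stack each dimension's contribution:
  +A: nom +35.630 → Σnom=35.630; wc +0.249/-0.312 → slack +0.249/-0.312; half-tol=0.280, Σhalf²=0.078680
  -B: nom -44.200 → Σnom=-8.570; wc +0.172/-0.420 → slack +0.421/-0.732; half-tol=0.296, Σhalf²=0.166296
  +C: nom +44.800 → Σnom=36.230; wc +0.300/-0.300 → slack +0.721/-1.032; half-tol=0.300, Σhalf²=0.256296
  -D: nom -44.160 → Σnom=-7.930; wc +0.310/-0.100 → slack +1.031/-1.132; half-tol=0.205, Σhalf²=0.298321
  -E: nom -8.700 → Σnom=-16.630; wc +0.285/-0.380 → slack +1.316/-1.512; half-tol=0.333, Σhalf²=0.408878
  -F: nom -16.200 → Σnom=-32.830; wc +0.020/-0.400 → slack +1.336/-1.912; half-tol=0.210, Σhalf²=0.452978
Nominal = -32.830. Worst-case = [-32.830 - 1.912, -32.830 + 1.336] = [-34.742, -31.494]. RSS = √0.452978 = 0.673.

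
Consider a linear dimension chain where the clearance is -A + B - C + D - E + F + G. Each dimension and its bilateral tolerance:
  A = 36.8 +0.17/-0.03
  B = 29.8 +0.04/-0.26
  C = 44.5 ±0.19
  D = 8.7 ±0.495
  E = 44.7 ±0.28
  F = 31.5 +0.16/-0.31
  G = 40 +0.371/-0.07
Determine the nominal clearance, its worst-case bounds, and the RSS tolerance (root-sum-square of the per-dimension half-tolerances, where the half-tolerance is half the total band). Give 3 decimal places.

Stack each dimension's contribution:
  -A: nom -36.800 → Σnom=-36.800; wc +0.030/-0.170 → slack +0.030/-0.170; half-tol=0.100, Σhalf²=0.010000
  +B: nom +29.800 → Σnom=-7.000; wc +0.040/-0.260 → slack +0.070/-0.430; half-tol=0.150, Σhalf²=0.032500
  -C: nom -44.500 → Σnom=-51.500; wc +0.190/-0.190 → slack +0.260/-0.620; half-tol=0.190, Σhalf²=0.068600
  +D: nom +8.700 → Σnom=-42.800; wc +0.495/-0.495 → slack +0.755/-1.115; half-tol=0.495, Σhalf²=0.313625
  -E: nom -44.700 → Σnom=-87.500; wc +0.280/-0.280 → slack +1.035/-1.395; half-tol=0.280, Σhalf²=0.392025
  +F: nom +31.500 → Σnom=-56.000; wc +0.160/-0.310 → slack +1.195/-1.705; half-tol=0.235, Σhalf²=0.447250
  +G: nom +40.000 → Σnom=-16.000; wc +0.371/-0.070 → slack +1.566/-1.775; half-tol=0.221, Σhalf²=0.495870
Nominal = -16.000. Worst-case = [-16.000 - 1.775, -16.000 + 1.566] = [-17.775, -14.434]. RSS = √0.495870 = 0.704.

nominal=-16.000 wc=[-17.775,-14.434] rss=0.704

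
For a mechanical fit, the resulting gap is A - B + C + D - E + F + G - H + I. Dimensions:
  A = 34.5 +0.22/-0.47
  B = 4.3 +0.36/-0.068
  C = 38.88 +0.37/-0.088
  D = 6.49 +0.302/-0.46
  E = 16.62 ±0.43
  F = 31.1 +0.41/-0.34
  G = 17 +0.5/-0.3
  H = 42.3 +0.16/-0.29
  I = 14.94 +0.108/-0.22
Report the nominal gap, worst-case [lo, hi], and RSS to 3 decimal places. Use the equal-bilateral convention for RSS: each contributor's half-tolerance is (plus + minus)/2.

Stack each dimension's contribution:
  +A: nom +34.500 → Σnom=34.500; wc +0.220/-0.470 → slack +0.220/-0.470; half-tol=0.345, Σhalf²=0.119025
  -B: nom -4.300 → Σnom=30.200; wc +0.068/-0.360 → slack +0.288/-0.830; half-tol=0.214, Σhalf²=0.164821
  +C: nom +38.880 → Σnom=69.080; wc +0.370/-0.088 → slack +0.658/-0.918; half-tol=0.229, Σhalf²=0.217262
  +D: nom +6.490 → Σnom=75.570; wc +0.302/-0.460 → slack +0.960/-1.378; half-tol=0.381, Σhalf²=0.362423
  -E: nom -16.620 → Σnom=58.950; wc +0.430/-0.430 → slack +1.390/-1.808; half-tol=0.430, Σhalf²=0.547323
  +F: nom +31.100 → Σnom=90.050; wc +0.410/-0.340 → slack +1.800/-2.148; half-tol=0.375, Σhalf²=0.687948
  +G: nom +17.000 → Σnom=107.050; wc +0.500/-0.300 → slack +2.300/-2.448; half-tol=0.400, Σhalf²=0.847948
  -H: nom -42.300 → Σnom=64.750; wc +0.290/-0.160 → slack +2.590/-2.608; half-tol=0.225, Σhalf²=0.898573
  +I: nom +14.940 → Σnom=79.690; wc +0.108/-0.220 → slack +2.698/-2.828; half-tol=0.164, Σhalf²=0.925469
Nominal = 79.690. Worst-case = [79.690 - 2.828, 79.690 + 2.698] = [76.862, 82.388]. RSS = √0.925469 = 0.962.

nominal=79.690 wc=[76.862,82.388] rss=0.962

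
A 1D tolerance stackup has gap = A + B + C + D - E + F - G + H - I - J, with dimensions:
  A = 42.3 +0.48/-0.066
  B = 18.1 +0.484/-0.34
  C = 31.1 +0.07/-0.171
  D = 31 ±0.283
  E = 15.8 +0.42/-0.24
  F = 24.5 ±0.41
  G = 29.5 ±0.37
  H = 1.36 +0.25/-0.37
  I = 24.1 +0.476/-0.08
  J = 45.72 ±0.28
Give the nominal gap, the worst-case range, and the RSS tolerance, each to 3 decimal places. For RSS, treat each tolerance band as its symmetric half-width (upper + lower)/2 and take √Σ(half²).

Stack each dimension's contribution:
  +A: nom +42.300 → Σnom=42.300; wc +0.480/-0.066 → slack +0.480/-0.066; half-tol=0.273, Σhalf²=0.074529
  +B: nom +18.100 → Σnom=60.400; wc +0.484/-0.340 → slack +0.964/-0.406; half-tol=0.412, Σhalf²=0.244273
  +C: nom +31.100 → Σnom=91.500; wc +0.070/-0.171 → slack +1.034/-0.577; half-tol=0.121, Σhalf²=0.258793
  +D: nom +31.000 → Σnom=122.500; wc +0.283/-0.283 → slack +1.317/-0.860; half-tol=0.283, Σhalf²=0.338882
  -E: nom -15.800 → Σnom=106.700; wc +0.240/-0.420 → slack +1.557/-1.280; half-tol=0.330, Σhalf²=0.447782
  +F: nom +24.500 → Σnom=131.200; wc +0.410/-0.410 → slack +1.967/-1.690; half-tol=0.410, Σhalf²=0.615882
  -G: nom -29.500 → Σnom=101.700; wc +0.370/-0.370 → slack +2.337/-2.060; half-tol=0.370, Σhalf²=0.752782
  +H: nom +1.360 → Σnom=103.060; wc +0.250/-0.370 → slack +2.587/-2.430; half-tol=0.310, Σhalf²=0.848882
  -I: nom -24.100 → Σnom=78.960; wc +0.080/-0.476 → slack +2.667/-2.906; half-tol=0.278, Σhalf²=0.926166
  -J: nom -45.720 → Σnom=33.240; wc +0.280/-0.280 → slack +2.947/-3.186; half-tol=0.280, Σhalf²=1.004566
Nominal = 33.240. Worst-case = [33.240 - 3.186, 33.240 + 2.947] = [30.054, 36.187]. RSS = √1.004566 = 1.002.

nominal=33.240 wc=[30.054,36.187] rss=1.002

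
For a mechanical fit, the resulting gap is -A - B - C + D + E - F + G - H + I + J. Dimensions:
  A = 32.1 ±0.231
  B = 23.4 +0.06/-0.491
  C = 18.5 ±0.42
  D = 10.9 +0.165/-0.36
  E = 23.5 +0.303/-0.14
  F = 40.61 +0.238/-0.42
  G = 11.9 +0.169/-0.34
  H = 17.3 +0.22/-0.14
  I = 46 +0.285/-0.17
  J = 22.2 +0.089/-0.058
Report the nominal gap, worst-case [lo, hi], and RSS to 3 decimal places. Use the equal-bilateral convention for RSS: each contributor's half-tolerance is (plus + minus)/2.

Stack each dimension's contribution:
  -A: nom -32.100 → Σnom=-32.100; wc +0.231/-0.231 → slack +0.231/-0.231; half-tol=0.231, Σhalf²=0.053361
  -B: nom -23.400 → Σnom=-55.500; wc +0.491/-0.060 → slack +0.722/-0.291; half-tol=0.275, Σhalf²=0.129261
  -C: nom -18.500 → Σnom=-74.000; wc +0.420/-0.420 → slack +1.142/-0.711; half-tol=0.420, Σhalf²=0.305661
  +D: nom +10.900 → Σnom=-63.100; wc +0.165/-0.360 → slack +1.307/-1.071; half-tol=0.263, Σhalf²=0.374567
  +E: nom +23.500 → Σnom=-39.600; wc +0.303/-0.140 → slack +1.610/-1.211; half-tol=0.222, Σhalf²=0.423630
  -F: nom -40.610 → Σnom=-80.210; wc +0.420/-0.238 → slack +2.030/-1.449; half-tol=0.329, Σhalf²=0.531871
  +G: nom +11.900 → Σnom=-68.310; wc +0.169/-0.340 → slack +2.199/-1.789; half-tol=0.255, Σhalf²=0.596641
  -H: nom -17.300 → Σnom=-85.610; wc +0.140/-0.220 → slack +2.339/-2.009; half-tol=0.180, Σhalf²=0.629041
  +I: nom +46.000 → Σnom=-39.610; wc +0.285/-0.170 → slack +2.624/-2.179; half-tol=0.227, Σhalf²=0.680797
  +J: nom +22.200 → Σnom=-17.410; wc +0.089/-0.058 → slack +2.713/-2.237; half-tol=0.073, Σhalf²=0.686199
Nominal = -17.410. Worst-case = [-17.410 - 2.237, -17.410 + 2.713] = [-19.647, -14.697]. RSS = √0.686199 = 0.828.

nominal=-17.410 wc=[-19.647,-14.697] rss=0.828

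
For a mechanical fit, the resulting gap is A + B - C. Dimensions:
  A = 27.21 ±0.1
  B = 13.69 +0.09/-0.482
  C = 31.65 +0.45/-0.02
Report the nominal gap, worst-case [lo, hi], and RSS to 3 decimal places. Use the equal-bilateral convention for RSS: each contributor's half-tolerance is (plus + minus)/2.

nominal=9.250 wc=[8.218,9.460] rss=0.383

Stack each dimension's contribution:
  +A: nom +27.210 → Σnom=27.210; wc +0.100/-0.100 → slack +0.100/-0.100; half-tol=0.100, Σhalf²=0.010000
  +B: nom +13.690 → Σnom=40.900; wc +0.090/-0.482 → slack +0.190/-0.582; half-tol=0.286, Σhalf²=0.091796
  -C: nom -31.650 → Σnom=9.250; wc +0.020/-0.450 → slack +0.210/-1.032; half-tol=0.235, Σhalf²=0.147021
Nominal = 9.250. Worst-case = [9.250 - 1.032, 9.250 + 0.210] = [8.218, 9.460]. RSS = √0.147021 = 0.383.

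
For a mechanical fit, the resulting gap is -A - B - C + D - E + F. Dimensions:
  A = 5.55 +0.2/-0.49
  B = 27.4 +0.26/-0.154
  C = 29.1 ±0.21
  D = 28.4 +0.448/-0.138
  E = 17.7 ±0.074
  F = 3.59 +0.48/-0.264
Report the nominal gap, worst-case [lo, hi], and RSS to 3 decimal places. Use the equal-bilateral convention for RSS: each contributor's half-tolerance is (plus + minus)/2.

nominal=-47.760 wc=[-48.906,-45.904] rss=0.660

Stack each dimension's contribution:
  -A: nom -5.550 → Σnom=-5.550; wc +0.490/-0.200 → slack +0.490/-0.200; half-tol=0.345, Σhalf²=0.119025
  -B: nom -27.400 → Σnom=-32.950; wc +0.154/-0.260 → slack +0.644/-0.460; half-tol=0.207, Σhalf²=0.161874
  -C: nom -29.100 → Σnom=-62.050; wc +0.210/-0.210 → slack +0.854/-0.670; half-tol=0.210, Σhalf²=0.205974
  +D: nom +28.400 → Σnom=-33.650; wc +0.448/-0.138 → slack +1.302/-0.808; half-tol=0.293, Σhalf²=0.291823
  -E: nom -17.700 → Σnom=-51.350; wc +0.074/-0.074 → slack +1.376/-0.882; half-tol=0.074, Σhalf²=0.297299
  +F: nom +3.590 → Σnom=-47.760; wc +0.480/-0.264 → slack +1.856/-1.146; half-tol=0.372, Σhalf²=0.435683
Nominal = -47.760. Worst-case = [-47.760 - 1.146, -47.760 + 1.856] = [-48.906, -45.904]. RSS = √0.435683 = 0.660.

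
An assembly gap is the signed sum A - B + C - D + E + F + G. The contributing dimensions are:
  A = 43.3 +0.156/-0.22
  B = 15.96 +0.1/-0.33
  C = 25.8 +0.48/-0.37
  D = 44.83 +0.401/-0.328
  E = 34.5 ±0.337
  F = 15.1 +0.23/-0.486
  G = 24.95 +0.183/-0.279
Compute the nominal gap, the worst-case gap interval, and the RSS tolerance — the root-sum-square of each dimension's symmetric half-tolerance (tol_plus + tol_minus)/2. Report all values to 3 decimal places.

Stack each dimension's contribution:
  +A: nom +43.300 → Σnom=43.300; wc +0.156/-0.220 → slack +0.156/-0.220; half-tol=0.188, Σhalf²=0.035344
  -B: nom -15.960 → Σnom=27.340; wc +0.330/-0.100 → slack +0.486/-0.320; half-tol=0.215, Σhalf²=0.081569
  +C: nom +25.800 → Σnom=53.140; wc +0.480/-0.370 → slack +0.966/-0.690; half-tol=0.425, Σhalf²=0.262194
  -D: nom -44.830 → Σnom=8.310; wc +0.328/-0.401 → slack +1.294/-1.091; half-tol=0.365, Σhalf²=0.395054
  +E: nom +34.500 → Σnom=42.810; wc +0.337/-0.337 → slack +1.631/-1.428; half-tol=0.337, Σhalf²=0.508623
  +F: nom +15.100 → Σnom=57.910; wc +0.230/-0.486 → slack +1.861/-1.914; half-tol=0.358, Σhalf²=0.636787
  +G: nom +24.950 → Σnom=82.860; wc +0.183/-0.279 → slack +2.044/-2.193; half-tol=0.231, Σhalf²=0.690148
Nominal = 82.860. Worst-case = [82.860 - 2.193, 82.860 + 2.044] = [80.667, 84.904]. RSS = √0.690148 = 0.831.

nominal=82.860 wc=[80.667,84.904] rss=0.831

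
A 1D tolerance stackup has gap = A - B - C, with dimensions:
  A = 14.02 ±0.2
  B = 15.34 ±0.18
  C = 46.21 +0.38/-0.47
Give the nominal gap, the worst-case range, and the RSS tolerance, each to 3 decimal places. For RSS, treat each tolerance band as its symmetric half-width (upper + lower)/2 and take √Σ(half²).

Stack each dimension's contribution:
  +A: nom +14.020 → Σnom=14.020; wc +0.200/-0.200 → slack +0.200/-0.200; half-tol=0.200, Σhalf²=0.040000
  -B: nom -15.340 → Σnom=-1.320; wc +0.180/-0.180 → slack +0.380/-0.380; half-tol=0.180, Σhalf²=0.072400
  -C: nom -46.210 → Σnom=-47.530; wc +0.470/-0.380 → slack +0.850/-0.760; half-tol=0.425, Σhalf²=0.253025
Nominal = -47.530. Worst-case = [-47.530 - 0.760, -47.530 + 0.850] = [-48.290, -46.680]. RSS = √0.253025 = 0.503.

nominal=-47.530 wc=[-48.290,-46.680] rss=0.503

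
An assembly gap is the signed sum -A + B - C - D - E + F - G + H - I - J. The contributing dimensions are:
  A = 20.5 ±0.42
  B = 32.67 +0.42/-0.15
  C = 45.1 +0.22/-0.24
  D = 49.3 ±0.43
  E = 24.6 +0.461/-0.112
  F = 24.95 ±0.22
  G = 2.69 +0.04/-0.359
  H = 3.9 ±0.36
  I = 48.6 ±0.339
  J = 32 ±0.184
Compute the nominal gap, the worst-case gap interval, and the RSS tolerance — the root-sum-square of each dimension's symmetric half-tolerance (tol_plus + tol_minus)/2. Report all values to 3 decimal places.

nominal=-161.270 wc=[-164.094,-158.186] rss=0.972

Stack each dimension's contribution:
  -A: nom -20.500 → Σnom=-20.500; wc +0.420/-0.420 → slack +0.420/-0.420; half-tol=0.420, Σhalf²=0.176400
  +B: nom +32.670 → Σnom=12.170; wc +0.420/-0.150 → slack +0.840/-0.570; half-tol=0.285, Σhalf²=0.257625
  -C: nom -45.100 → Σnom=-32.930; wc +0.240/-0.220 → slack +1.080/-0.790; half-tol=0.230, Σhalf²=0.310525
  -D: nom -49.300 → Σnom=-82.230; wc +0.430/-0.430 → slack +1.510/-1.220; half-tol=0.430, Σhalf²=0.495425
  -E: nom -24.600 → Σnom=-106.830; wc +0.112/-0.461 → slack +1.622/-1.681; half-tol=0.287, Σhalf²=0.577507
  +F: nom +24.950 → Σnom=-81.880; wc +0.220/-0.220 → slack +1.842/-1.901; half-tol=0.220, Σhalf²=0.625907
  -G: nom -2.690 → Σnom=-84.570; wc +0.359/-0.040 → slack +2.201/-1.941; half-tol=0.199, Σhalf²=0.665708
  +H: nom +3.900 → Σnom=-80.670; wc +0.360/-0.360 → slack +2.561/-2.301; half-tol=0.360, Σhalf²=0.795308
  -I: nom -48.600 → Σnom=-129.270; wc +0.339/-0.339 → slack +2.900/-2.640; half-tol=0.339, Σhalf²=0.910229
  -J: nom -32.000 → Σnom=-161.270; wc +0.184/-0.184 → slack +3.084/-2.824; half-tol=0.184, Σhalf²=0.944085
Nominal = -161.270. Worst-case = [-161.270 - 2.824, -161.270 + 3.084] = [-164.094, -158.186]. RSS = √0.944085 = 0.972.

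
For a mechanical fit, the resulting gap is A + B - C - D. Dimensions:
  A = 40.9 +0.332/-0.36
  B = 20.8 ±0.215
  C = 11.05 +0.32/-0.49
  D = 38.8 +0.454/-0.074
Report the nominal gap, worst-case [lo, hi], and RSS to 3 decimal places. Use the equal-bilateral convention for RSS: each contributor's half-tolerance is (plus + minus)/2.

nominal=11.850 wc=[10.501,12.961] rss=0.632

Stack each dimension's contribution:
  +A: nom +40.900 → Σnom=40.900; wc +0.332/-0.360 → slack +0.332/-0.360; half-tol=0.346, Σhalf²=0.119716
  +B: nom +20.800 → Σnom=61.700; wc +0.215/-0.215 → slack +0.547/-0.575; half-tol=0.215, Σhalf²=0.165941
  -C: nom -11.050 → Σnom=50.650; wc +0.490/-0.320 → slack +1.037/-0.895; half-tol=0.405, Σhalf²=0.329966
  -D: nom -38.800 → Σnom=11.850; wc +0.074/-0.454 → slack +1.111/-1.349; half-tol=0.264, Σhalf²=0.399662
Nominal = 11.850. Worst-case = [11.850 - 1.349, 11.850 + 1.111] = [10.501, 12.961]. RSS = √0.399662 = 0.632.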